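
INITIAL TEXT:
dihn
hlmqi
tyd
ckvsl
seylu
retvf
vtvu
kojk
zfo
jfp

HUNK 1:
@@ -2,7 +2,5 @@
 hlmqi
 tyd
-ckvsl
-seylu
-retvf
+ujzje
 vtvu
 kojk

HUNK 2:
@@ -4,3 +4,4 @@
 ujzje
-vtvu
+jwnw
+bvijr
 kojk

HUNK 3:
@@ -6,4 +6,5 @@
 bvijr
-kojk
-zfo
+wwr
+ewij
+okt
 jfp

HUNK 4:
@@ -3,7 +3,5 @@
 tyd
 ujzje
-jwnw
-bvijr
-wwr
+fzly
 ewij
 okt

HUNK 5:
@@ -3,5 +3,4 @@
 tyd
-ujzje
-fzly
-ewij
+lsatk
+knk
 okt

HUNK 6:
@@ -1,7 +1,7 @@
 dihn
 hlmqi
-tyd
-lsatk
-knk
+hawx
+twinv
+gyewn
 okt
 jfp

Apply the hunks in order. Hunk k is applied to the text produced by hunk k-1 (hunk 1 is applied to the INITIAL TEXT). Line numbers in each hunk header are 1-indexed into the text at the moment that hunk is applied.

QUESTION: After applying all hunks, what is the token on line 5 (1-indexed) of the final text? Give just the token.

Answer: gyewn

Derivation:
Hunk 1: at line 2 remove [ckvsl,seylu,retvf] add [ujzje] -> 8 lines: dihn hlmqi tyd ujzje vtvu kojk zfo jfp
Hunk 2: at line 4 remove [vtvu] add [jwnw,bvijr] -> 9 lines: dihn hlmqi tyd ujzje jwnw bvijr kojk zfo jfp
Hunk 3: at line 6 remove [kojk,zfo] add [wwr,ewij,okt] -> 10 lines: dihn hlmqi tyd ujzje jwnw bvijr wwr ewij okt jfp
Hunk 4: at line 3 remove [jwnw,bvijr,wwr] add [fzly] -> 8 lines: dihn hlmqi tyd ujzje fzly ewij okt jfp
Hunk 5: at line 3 remove [ujzje,fzly,ewij] add [lsatk,knk] -> 7 lines: dihn hlmqi tyd lsatk knk okt jfp
Hunk 6: at line 1 remove [tyd,lsatk,knk] add [hawx,twinv,gyewn] -> 7 lines: dihn hlmqi hawx twinv gyewn okt jfp
Final line 5: gyewn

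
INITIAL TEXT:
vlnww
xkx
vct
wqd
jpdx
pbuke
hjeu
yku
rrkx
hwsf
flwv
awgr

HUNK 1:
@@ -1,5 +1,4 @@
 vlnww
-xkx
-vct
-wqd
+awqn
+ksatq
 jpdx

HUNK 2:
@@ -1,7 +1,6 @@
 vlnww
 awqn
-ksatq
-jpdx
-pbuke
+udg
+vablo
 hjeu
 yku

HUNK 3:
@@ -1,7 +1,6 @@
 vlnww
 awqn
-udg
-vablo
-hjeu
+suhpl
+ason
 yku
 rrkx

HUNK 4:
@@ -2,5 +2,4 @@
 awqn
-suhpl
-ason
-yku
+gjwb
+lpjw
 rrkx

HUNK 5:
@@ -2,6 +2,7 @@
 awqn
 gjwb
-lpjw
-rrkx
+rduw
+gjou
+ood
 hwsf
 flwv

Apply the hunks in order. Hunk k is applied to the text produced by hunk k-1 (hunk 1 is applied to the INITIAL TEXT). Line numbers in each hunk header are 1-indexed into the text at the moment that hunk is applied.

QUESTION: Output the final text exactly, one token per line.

Answer: vlnww
awqn
gjwb
rduw
gjou
ood
hwsf
flwv
awgr

Derivation:
Hunk 1: at line 1 remove [xkx,vct,wqd] add [awqn,ksatq] -> 11 lines: vlnww awqn ksatq jpdx pbuke hjeu yku rrkx hwsf flwv awgr
Hunk 2: at line 1 remove [ksatq,jpdx,pbuke] add [udg,vablo] -> 10 lines: vlnww awqn udg vablo hjeu yku rrkx hwsf flwv awgr
Hunk 3: at line 1 remove [udg,vablo,hjeu] add [suhpl,ason] -> 9 lines: vlnww awqn suhpl ason yku rrkx hwsf flwv awgr
Hunk 4: at line 2 remove [suhpl,ason,yku] add [gjwb,lpjw] -> 8 lines: vlnww awqn gjwb lpjw rrkx hwsf flwv awgr
Hunk 5: at line 2 remove [lpjw,rrkx] add [rduw,gjou,ood] -> 9 lines: vlnww awqn gjwb rduw gjou ood hwsf flwv awgr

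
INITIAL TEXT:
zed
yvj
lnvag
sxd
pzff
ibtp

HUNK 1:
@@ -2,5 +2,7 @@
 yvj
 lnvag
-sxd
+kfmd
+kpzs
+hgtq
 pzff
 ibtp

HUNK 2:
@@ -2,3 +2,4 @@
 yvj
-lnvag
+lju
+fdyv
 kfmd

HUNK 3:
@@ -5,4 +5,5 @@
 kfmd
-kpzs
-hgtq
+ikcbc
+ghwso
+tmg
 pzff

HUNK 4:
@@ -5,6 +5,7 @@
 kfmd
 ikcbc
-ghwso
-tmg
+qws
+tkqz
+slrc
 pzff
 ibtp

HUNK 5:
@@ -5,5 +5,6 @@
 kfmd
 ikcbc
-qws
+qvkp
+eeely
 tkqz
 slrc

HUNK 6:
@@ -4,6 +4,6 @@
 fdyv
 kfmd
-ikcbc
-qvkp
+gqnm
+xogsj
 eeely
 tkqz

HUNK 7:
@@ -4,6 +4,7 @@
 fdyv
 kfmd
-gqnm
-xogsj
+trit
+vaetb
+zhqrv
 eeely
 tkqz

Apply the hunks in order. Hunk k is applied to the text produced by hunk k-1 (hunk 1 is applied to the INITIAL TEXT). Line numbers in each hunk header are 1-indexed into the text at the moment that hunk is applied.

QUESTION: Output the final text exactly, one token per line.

Hunk 1: at line 2 remove [sxd] add [kfmd,kpzs,hgtq] -> 8 lines: zed yvj lnvag kfmd kpzs hgtq pzff ibtp
Hunk 2: at line 2 remove [lnvag] add [lju,fdyv] -> 9 lines: zed yvj lju fdyv kfmd kpzs hgtq pzff ibtp
Hunk 3: at line 5 remove [kpzs,hgtq] add [ikcbc,ghwso,tmg] -> 10 lines: zed yvj lju fdyv kfmd ikcbc ghwso tmg pzff ibtp
Hunk 4: at line 5 remove [ghwso,tmg] add [qws,tkqz,slrc] -> 11 lines: zed yvj lju fdyv kfmd ikcbc qws tkqz slrc pzff ibtp
Hunk 5: at line 5 remove [qws] add [qvkp,eeely] -> 12 lines: zed yvj lju fdyv kfmd ikcbc qvkp eeely tkqz slrc pzff ibtp
Hunk 6: at line 4 remove [ikcbc,qvkp] add [gqnm,xogsj] -> 12 lines: zed yvj lju fdyv kfmd gqnm xogsj eeely tkqz slrc pzff ibtp
Hunk 7: at line 4 remove [gqnm,xogsj] add [trit,vaetb,zhqrv] -> 13 lines: zed yvj lju fdyv kfmd trit vaetb zhqrv eeely tkqz slrc pzff ibtp

Answer: zed
yvj
lju
fdyv
kfmd
trit
vaetb
zhqrv
eeely
tkqz
slrc
pzff
ibtp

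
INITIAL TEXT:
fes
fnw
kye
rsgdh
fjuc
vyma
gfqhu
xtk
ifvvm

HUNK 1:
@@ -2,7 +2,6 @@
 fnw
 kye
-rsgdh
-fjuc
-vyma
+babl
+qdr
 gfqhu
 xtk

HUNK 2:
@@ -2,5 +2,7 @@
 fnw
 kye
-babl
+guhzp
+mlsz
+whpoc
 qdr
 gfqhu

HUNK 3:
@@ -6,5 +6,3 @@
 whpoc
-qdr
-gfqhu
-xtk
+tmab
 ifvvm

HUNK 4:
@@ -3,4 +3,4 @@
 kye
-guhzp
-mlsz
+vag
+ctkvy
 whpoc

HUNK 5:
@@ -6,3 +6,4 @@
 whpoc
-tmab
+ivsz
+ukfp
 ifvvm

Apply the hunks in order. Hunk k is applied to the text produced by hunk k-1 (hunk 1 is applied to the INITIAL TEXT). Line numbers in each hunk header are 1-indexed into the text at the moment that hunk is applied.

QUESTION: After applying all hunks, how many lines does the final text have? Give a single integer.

Answer: 9

Derivation:
Hunk 1: at line 2 remove [rsgdh,fjuc,vyma] add [babl,qdr] -> 8 lines: fes fnw kye babl qdr gfqhu xtk ifvvm
Hunk 2: at line 2 remove [babl] add [guhzp,mlsz,whpoc] -> 10 lines: fes fnw kye guhzp mlsz whpoc qdr gfqhu xtk ifvvm
Hunk 3: at line 6 remove [qdr,gfqhu,xtk] add [tmab] -> 8 lines: fes fnw kye guhzp mlsz whpoc tmab ifvvm
Hunk 4: at line 3 remove [guhzp,mlsz] add [vag,ctkvy] -> 8 lines: fes fnw kye vag ctkvy whpoc tmab ifvvm
Hunk 5: at line 6 remove [tmab] add [ivsz,ukfp] -> 9 lines: fes fnw kye vag ctkvy whpoc ivsz ukfp ifvvm
Final line count: 9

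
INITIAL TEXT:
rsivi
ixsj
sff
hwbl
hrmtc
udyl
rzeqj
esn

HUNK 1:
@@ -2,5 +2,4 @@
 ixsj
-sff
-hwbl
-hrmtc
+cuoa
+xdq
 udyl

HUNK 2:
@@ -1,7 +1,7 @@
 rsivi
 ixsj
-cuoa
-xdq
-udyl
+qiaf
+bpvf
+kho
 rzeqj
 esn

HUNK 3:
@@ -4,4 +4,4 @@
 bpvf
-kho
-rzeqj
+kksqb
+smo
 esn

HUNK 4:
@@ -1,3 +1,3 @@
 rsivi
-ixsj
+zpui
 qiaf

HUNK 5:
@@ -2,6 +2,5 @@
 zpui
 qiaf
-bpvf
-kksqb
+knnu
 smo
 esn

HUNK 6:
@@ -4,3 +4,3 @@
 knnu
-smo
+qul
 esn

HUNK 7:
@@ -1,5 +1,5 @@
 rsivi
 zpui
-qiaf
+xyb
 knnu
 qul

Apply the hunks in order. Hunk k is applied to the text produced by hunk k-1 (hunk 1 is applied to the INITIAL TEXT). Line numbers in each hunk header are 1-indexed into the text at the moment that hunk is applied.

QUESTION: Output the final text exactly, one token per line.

Answer: rsivi
zpui
xyb
knnu
qul
esn

Derivation:
Hunk 1: at line 2 remove [sff,hwbl,hrmtc] add [cuoa,xdq] -> 7 lines: rsivi ixsj cuoa xdq udyl rzeqj esn
Hunk 2: at line 1 remove [cuoa,xdq,udyl] add [qiaf,bpvf,kho] -> 7 lines: rsivi ixsj qiaf bpvf kho rzeqj esn
Hunk 3: at line 4 remove [kho,rzeqj] add [kksqb,smo] -> 7 lines: rsivi ixsj qiaf bpvf kksqb smo esn
Hunk 4: at line 1 remove [ixsj] add [zpui] -> 7 lines: rsivi zpui qiaf bpvf kksqb smo esn
Hunk 5: at line 2 remove [bpvf,kksqb] add [knnu] -> 6 lines: rsivi zpui qiaf knnu smo esn
Hunk 6: at line 4 remove [smo] add [qul] -> 6 lines: rsivi zpui qiaf knnu qul esn
Hunk 7: at line 1 remove [qiaf] add [xyb] -> 6 lines: rsivi zpui xyb knnu qul esn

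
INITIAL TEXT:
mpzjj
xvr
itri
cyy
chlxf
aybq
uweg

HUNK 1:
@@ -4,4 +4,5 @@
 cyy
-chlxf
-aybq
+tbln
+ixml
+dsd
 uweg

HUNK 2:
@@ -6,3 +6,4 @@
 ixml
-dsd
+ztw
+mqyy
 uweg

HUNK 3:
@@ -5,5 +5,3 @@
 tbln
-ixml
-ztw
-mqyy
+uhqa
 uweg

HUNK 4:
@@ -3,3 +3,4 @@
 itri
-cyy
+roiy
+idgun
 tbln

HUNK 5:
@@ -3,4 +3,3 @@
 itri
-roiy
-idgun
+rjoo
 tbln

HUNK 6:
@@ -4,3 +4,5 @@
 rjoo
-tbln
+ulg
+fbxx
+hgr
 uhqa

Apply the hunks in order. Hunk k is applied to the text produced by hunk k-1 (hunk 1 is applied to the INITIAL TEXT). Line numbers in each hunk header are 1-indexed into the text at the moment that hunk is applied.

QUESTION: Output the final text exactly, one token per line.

Hunk 1: at line 4 remove [chlxf,aybq] add [tbln,ixml,dsd] -> 8 lines: mpzjj xvr itri cyy tbln ixml dsd uweg
Hunk 2: at line 6 remove [dsd] add [ztw,mqyy] -> 9 lines: mpzjj xvr itri cyy tbln ixml ztw mqyy uweg
Hunk 3: at line 5 remove [ixml,ztw,mqyy] add [uhqa] -> 7 lines: mpzjj xvr itri cyy tbln uhqa uweg
Hunk 4: at line 3 remove [cyy] add [roiy,idgun] -> 8 lines: mpzjj xvr itri roiy idgun tbln uhqa uweg
Hunk 5: at line 3 remove [roiy,idgun] add [rjoo] -> 7 lines: mpzjj xvr itri rjoo tbln uhqa uweg
Hunk 6: at line 4 remove [tbln] add [ulg,fbxx,hgr] -> 9 lines: mpzjj xvr itri rjoo ulg fbxx hgr uhqa uweg

Answer: mpzjj
xvr
itri
rjoo
ulg
fbxx
hgr
uhqa
uweg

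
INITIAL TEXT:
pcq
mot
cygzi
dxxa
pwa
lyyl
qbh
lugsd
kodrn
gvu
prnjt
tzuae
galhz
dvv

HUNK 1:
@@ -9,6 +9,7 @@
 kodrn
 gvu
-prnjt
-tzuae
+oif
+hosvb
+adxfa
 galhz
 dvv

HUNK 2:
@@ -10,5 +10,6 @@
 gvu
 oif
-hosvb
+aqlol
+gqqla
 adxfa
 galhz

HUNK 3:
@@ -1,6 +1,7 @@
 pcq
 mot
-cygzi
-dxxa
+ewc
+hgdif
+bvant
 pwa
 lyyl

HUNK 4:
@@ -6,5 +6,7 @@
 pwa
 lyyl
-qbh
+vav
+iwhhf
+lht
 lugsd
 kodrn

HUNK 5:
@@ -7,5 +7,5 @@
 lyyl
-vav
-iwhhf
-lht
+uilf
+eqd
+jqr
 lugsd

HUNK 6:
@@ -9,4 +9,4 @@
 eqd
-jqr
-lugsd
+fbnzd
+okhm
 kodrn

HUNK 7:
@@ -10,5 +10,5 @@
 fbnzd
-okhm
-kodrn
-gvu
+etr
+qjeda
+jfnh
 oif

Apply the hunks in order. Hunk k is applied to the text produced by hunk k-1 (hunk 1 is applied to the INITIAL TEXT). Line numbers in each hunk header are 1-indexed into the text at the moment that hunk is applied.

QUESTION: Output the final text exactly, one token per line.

Hunk 1: at line 9 remove [prnjt,tzuae] add [oif,hosvb,adxfa] -> 15 lines: pcq mot cygzi dxxa pwa lyyl qbh lugsd kodrn gvu oif hosvb adxfa galhz dvv
Hunk 2: at line 10 remove [hosvb] add [aqlol,gqqla] -> 16 lines: pcq mot cygzi dxxa pwa lyyl qbh lugsd kodrn gvu oif aqlol gqqla adxfa galhz dvv
Hunk 3: at line 1 remove [cygzi,dxxa] add [ewc,hgdif,bvant] -> 17 lines: pcq mot ewc hgdif bvant pwa lyyl qbh lugsd kodrn gvu oif aqlol gqqla adxfa galhz dvv
Hunk 4: at line 6 remove [qbh] add [vav,iwhhf,lht] -> 19 lines: pcq mot ewc hgdif bvant pwa lyyl vav iwhhf lht lugsd kodrn gvu oif aqlol gqqla adxfa galhz dvv
Hunk 5: at line 7 remove [vav,iwhhf,lht] add [uilf,eqd,jqr] -> 19 lines: pcq mot ewc hgdif bvant pwa lyyl uilf eqd jqr lugsd kodrn gvu oif aqlol gqqla adxfa galhz dvv
Hunk 6: at line 9 remove [jqr,lugsd] add [fbnzd,okhm] -> 19 lines: pcq mot ewc hgdif bvant pwa lyyl uilf eqd fbnzd okhm kodrn gvu oif aqlol gqqla adxfa galhz dvv
Hunk 7: at line 10 remove [okhm,kodrn,gvu] add [etr,qjeda,jfnh] -> 19 lines: pcq mot ewc hgdif bvant pwa lyyl uilf eqd fbnzd etr qjeda jfnh oif aqlol gqqla adxfa galhz dvv

Answer: pcq
mot
ewc
hgdif
bvant
pwa
lyyl
uilf
eqd
fbnzd
etr
qjeda
jfnh
oif
aqlol
gqqla
adxfa
galhz
dvv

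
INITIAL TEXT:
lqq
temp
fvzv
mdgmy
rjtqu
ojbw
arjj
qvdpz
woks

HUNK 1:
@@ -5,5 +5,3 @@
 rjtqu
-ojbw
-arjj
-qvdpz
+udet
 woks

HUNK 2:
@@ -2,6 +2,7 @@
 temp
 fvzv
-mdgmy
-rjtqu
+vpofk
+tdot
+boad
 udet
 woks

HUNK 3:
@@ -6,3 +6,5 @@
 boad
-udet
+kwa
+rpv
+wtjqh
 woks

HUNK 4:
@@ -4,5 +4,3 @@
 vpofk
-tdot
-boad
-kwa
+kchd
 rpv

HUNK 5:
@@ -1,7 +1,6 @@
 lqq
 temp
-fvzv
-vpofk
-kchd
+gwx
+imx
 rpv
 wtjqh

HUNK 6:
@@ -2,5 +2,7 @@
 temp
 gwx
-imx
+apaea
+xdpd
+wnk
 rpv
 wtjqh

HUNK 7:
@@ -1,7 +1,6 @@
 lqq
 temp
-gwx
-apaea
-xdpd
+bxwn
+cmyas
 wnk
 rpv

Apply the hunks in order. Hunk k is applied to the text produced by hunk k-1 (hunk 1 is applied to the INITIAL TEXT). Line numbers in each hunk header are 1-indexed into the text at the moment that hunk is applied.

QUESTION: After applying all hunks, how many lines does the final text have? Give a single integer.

Answer: 8

Derivation:
Hunk 1: at line 5 remove [ojbw,arjj,qvdpz] add [udet] -> 7 lines: lqq temp fvzv mdgmy rjtqu udet woks
Hunk 2: at line 2 remove [mdgmy,rjtqu] add [vpofk,tdot,boad] -> 8 lines: lqq temp fvzv vpofk tdot boad udet woks
Hunk 3: at line 6 remove [udet] add [kwa,rpv,wtjqh] -> 10 lines: lqq temp fvzv vpofk tdot boad kwa rpv wtjqh woks
Hunk 4: at line 4 remove [tdot,boad,kwa] add [kchd] -> 8 lines: lqq temp fvzv vpofk kchd rpv wtjqh woks
Hunk 5: at line 1 remove [fvzv,vpofk,kchd] add [gwx,imx] -> 7 lines: lqq temp gwx imx rpv wtjqh woks
Hunk 6: at line 2 remove [imx] add [apaea,xdpd,wnk] -> 9 lines: lqq temp gwx apaea xdpd wnk rpv wtjqh woks
Hunk 7: at line 1 remove [gwx,apaea,xdpd] add [bxwn,cmyas] -> 8 lines: lqq temp bxwn cmyas wnk rpv wtjqh woks
Final line count: 8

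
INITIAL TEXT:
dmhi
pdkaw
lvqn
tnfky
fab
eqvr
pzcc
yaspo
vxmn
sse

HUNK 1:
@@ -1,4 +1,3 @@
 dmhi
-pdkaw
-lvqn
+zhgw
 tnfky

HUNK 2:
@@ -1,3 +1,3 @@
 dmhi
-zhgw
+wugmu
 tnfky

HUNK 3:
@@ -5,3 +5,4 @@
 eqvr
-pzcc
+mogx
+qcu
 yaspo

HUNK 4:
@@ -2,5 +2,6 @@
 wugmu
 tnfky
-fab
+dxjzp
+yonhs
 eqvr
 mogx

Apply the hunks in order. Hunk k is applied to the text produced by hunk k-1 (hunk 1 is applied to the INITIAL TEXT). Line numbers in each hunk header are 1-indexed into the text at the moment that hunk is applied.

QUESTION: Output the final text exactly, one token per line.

Answer: dmhi
wugmu
tnfky
dxjzp
yonhs
eqvr
mogx
qcu
yaspo
vxmn
sse

Derivation:
Hunk 1: at line 1 remove [pdkaw,lvqn] add [zhgw] -> 9 lines: dmhi zhgw tnfky fab eqvr pzcc yaspo vxmn sse
Hunk 2: at line 1 remove [zhgw] add [wugmu] -> 9 lines: dmhi wugmu tnfky fab eqvr pzcc yaspo vxmn sse
Hunk 3: at line 5 remove [pzcc] add [mogx,qcu] -> 10 lines: dmhi wugmu tnfky fab eqvr mogx qcu yaspo vxmn sse
Hunk 4: at line 2 remove [fab] add [dxjzp,yonhs] -> 11 lines: dmhi wugmu tnfky dxjzp yonhs eqvr mogx qcu yaspo vxmn sse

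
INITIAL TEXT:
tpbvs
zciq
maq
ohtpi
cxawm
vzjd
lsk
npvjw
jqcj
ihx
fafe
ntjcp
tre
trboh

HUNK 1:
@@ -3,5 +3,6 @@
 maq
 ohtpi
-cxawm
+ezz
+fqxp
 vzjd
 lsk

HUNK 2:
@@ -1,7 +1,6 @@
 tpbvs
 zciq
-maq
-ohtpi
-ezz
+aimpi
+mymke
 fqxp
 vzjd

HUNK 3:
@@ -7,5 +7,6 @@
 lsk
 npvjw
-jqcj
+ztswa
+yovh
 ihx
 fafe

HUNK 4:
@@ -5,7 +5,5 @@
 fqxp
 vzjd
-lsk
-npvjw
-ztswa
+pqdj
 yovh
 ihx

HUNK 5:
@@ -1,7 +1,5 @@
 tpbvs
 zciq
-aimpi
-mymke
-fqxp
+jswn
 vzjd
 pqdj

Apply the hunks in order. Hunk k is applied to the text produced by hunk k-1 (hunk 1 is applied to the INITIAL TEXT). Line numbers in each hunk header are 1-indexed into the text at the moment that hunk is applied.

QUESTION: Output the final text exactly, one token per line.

Hunk 1: at line 3 remove [cxawm] add [ezz,fqxp] -> 15 lines: tpbvs zciq maq ohtpi ezz fqxp vzjd lsk npvjw jqcj ihx fafe ntjcp tre trboh
Hunk 2: at line 1 remove [maq,ohtpi,ezz] add [aimpi,mymke] -> 14 lines: tpbvs zciq aimpi mymke fqxp vzjd lsk npvjw jqcj ihx fafe ntjcp tre trboh
Hunk 3: at line 7 remove [jqcj] add [ztswa,yovh] -> 15 lines: tpbvs zciq aimpi mymke fqxp vzjd lsk npvjw ztswa yovh ihx fafe ntjcp tre trboh
Hunk 4: at line 5 remove [lsk,npvjw,ztswa] add [pqdj] -> 13 lines: tpbvs zciq aimpi mymke fqxp vzjd pqdj yovh ihx fafe ntjcp tre trboh
Hunk 5: at line 1 remove [aimpi,mymke,fqxp] add [jswn] -> 11 lines: tpbvs zciq jswn vzjd pqdj yovh ihx fafe ntjcp tre trboh

Answer: tpbvs
zciq
jswn
vzjd
pqdj
yovh
ihx
fafe
ntjcp
tre
trboh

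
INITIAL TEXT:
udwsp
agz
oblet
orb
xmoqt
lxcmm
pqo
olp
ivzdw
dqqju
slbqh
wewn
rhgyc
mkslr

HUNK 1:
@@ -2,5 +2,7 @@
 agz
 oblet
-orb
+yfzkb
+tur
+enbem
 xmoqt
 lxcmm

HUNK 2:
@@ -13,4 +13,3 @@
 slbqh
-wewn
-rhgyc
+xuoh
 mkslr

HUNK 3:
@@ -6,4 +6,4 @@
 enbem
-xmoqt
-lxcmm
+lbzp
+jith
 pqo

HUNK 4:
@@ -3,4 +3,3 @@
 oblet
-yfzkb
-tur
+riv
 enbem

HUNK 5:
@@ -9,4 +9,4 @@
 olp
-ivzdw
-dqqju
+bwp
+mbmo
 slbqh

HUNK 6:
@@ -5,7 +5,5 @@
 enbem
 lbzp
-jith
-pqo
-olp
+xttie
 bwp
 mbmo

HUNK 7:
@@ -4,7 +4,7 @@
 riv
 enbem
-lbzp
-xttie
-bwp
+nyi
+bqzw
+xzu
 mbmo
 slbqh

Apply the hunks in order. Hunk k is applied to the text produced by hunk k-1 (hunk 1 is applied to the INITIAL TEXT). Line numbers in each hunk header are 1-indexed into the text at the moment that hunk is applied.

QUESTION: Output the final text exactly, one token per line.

Answer: udwsp
agz
oblet
riv
enbem
nyi
bqzw
xzu
mbmo
slbqh
xuoh
mkslr

Derivation:
Hunk 1: at line 2 remove [orb] add [yfzkb,tur,enbem] -> 16 lines: udwsp agz oblet yfzkb tur enbem xmoqt lxcmm pqo olp ivzdw dqqju slbqh wewn rhgyc mkslr
Hunk 2: at line 13 remove [wewn,rhgyc] add [xuoh] -> 15 lines: udwsp agz oblet yfzkb tur enbem xmoqt lxcmm pqo olp ivzdw dqqju slbqh xuoh mkslr
Hunk 3: at line 6 remove [xmoqt,lxcmm] add [lbzp,jith] -> 15 lines: udwsp agz oblet yfzkb tur enbem lbzp jith pqo olp ivzdw dqqju slbqh xuoh mkslr
Hunk 4: at line 3 remove [yfzkb,tur] add [riv] -> 14 lines: udwsp agz oblet riv enbem lbzp jith pqo olp ivzdw dqqju slbqh xuoh mkslr
Hunk 5: at line 9 remove [ivzdw,dqqju] add [bwp,mbmo] -> 14 lines: udwsp agz oblet riv enbem lbzp jith pqo olp bwp mbmo slbqh xuoh mkslr
Hunk 6: at line 5 remove [jith,pqo,olp] add [xttie] -> 12 lines: udwsp agz oblet riv enbem lbzp xttie bwp mbmo slbqh xuoh mkslr
Hunk 7: at line 4 remove [lbzp,xttie,bwp] add [nyi,bqzw,xzu] -> 12 lines: udwsp agz oblet riv enbem nyi bqzw xzu mbmo slbqh xuoh mkslr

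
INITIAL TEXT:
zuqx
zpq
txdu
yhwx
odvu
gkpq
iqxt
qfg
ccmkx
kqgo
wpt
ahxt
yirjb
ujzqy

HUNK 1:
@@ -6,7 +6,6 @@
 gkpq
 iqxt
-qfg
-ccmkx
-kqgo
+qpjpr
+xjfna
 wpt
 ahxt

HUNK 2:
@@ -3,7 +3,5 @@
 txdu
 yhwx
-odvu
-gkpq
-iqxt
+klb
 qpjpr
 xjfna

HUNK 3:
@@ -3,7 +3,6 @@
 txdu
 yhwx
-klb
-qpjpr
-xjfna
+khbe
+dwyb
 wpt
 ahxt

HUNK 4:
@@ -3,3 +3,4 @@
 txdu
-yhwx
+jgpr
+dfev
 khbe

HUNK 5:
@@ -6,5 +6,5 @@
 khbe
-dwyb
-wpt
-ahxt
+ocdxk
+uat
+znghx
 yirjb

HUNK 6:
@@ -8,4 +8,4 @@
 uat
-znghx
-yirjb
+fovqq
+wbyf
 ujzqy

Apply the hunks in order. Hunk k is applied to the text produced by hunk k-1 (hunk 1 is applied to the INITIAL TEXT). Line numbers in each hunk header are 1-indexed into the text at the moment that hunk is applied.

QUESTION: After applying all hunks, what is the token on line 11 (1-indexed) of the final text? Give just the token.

Hunk 1: at line 6 remove [qfg,ccmkx,kqgo] add [qpjpr,xjfna] -> 13 lines: zuqx zpq txdu yhwx odvu gkpq iqxt qpjpr xjfna wpt ahxt yirjb ujzqy
Hunk 2: at line 3 remove [odvu,gkpq,iqxt] add [klb] -> 11 lines: zuqx zpq txdu yhwx klb qpjpr xjfna wpt ahxt yirjb ujzqy
Hunk 3: at line 3 remove [klb,qpjpr,xjfna] add [khbe,dwyb] -> 10 lines: zuqx zpq txdu yhwx khbe dwyb wpt ahxt yirjb ujzqy
Hunk 4: at line 3 remove [yhwx] add [jgpr,dfev] -> 11 lines: zuqx zpq txdu jgpr dfev khbe dwyb wpt ahxt yirjb ujzqy
Hunk 5: at line 6 remove [dwyb,wpt,ahxt] add [ocdxk,uat,znghx] -> 11 lines: zuqx zpq txdu jgpr dfev khbe ocdxk uat znghx yirjb ujzqy
Hunk 6: at line 8 remove [znghx,yirjb] add [fovqq,wbyf] -> 11 lines: zuqx zpq txdu jgpr dfev khbe ocdxk uat fovqq wbyf ujzqy
Final line 11: ujzqy

Answer: ujzqy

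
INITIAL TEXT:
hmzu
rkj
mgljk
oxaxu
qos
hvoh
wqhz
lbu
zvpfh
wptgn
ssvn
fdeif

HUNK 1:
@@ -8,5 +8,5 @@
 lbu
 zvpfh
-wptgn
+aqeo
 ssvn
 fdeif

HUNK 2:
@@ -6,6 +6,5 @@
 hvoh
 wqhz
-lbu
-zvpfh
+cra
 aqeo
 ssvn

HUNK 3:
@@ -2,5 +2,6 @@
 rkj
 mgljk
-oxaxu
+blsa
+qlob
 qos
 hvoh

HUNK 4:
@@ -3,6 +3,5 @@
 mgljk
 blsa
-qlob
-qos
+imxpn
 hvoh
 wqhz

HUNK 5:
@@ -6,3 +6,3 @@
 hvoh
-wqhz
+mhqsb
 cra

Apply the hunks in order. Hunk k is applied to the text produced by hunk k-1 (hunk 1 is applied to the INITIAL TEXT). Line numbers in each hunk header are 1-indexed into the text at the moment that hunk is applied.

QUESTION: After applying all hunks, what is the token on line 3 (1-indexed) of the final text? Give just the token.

Answer: mgljk

Derivation:
Hunk 1: at line 8 remove [wptgn] add [aqeo] -> 12 lines: hmzu rkj mgljk oxaxu qos hvoh wqhz lbu zvpfh aqeo ssvn fdeif
Hunk 2: at line 6 remove [lbu,zvpfh] add [cra] -> 11 lines: hmzu rkj mgljk oxaxu qos hvoh wqhz cra aqeo ssvn fdeif
Hunk 3: at line 2 remove [oxaxu] add [blsa,qlob] -> 12 lines: hmzu rkj mgljk blsa qlob qos hvoh wqhz cra aqeo ssvn fdeif
Hunk 4: at line 3 remove [qlob,qos] add [imxpn] -> 11 lines: hmzu rkj mgljk blsa imxpn hvoh wqhz cra aqeo ssvn fdeif
Hunk 5: at line 6 remove [wqhz] add [mhqsb] -> 11 lines: hmzu rkj mgljk blsa imxpn hvoh mhqsb cra aqeo ssvn fdeif
Final line 3: mgljk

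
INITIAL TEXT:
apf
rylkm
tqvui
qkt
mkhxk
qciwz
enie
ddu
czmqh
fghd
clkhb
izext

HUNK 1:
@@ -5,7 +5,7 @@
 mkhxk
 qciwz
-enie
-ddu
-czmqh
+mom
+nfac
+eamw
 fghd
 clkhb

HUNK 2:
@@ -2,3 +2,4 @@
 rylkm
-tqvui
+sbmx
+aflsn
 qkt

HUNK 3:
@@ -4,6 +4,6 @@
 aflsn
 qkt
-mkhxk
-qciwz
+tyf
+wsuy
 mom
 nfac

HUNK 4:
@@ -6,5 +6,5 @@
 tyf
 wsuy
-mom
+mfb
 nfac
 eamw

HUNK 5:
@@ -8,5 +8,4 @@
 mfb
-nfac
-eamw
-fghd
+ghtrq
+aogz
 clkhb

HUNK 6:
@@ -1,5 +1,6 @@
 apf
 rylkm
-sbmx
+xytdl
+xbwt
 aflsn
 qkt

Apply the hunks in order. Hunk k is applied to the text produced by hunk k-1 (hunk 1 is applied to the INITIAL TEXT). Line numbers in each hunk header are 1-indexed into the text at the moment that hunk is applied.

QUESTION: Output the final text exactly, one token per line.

Hunk 1: at line 5 remove [enie,ddu,czmqh] add [mom,nfac,eamw] -> 12 lines: apf rylkm tqvui qkt mkhxk qciwz mom nfac eamw fghd clkhb izext
Hunk 2: at line 2 remove [tqvui] add [sbmx,aflsn] -> 13 lines: apf rylkm sbmx aflsn qkt mkhxk qciwz mom nfac eamw fghd clkhb izext
Hunk 3: at line 4 remove [mkhxk,qciwz] add [tyf,wsuy] -> 13 lines: apf rylkm sbmx aflsn qkt tyf wsuy mom nfac eamw fghd clkhb izext
Hunk 4: at line 6 remove [mom] add [mfb] -> 13 lines: apf rylkm sbmx aflsn qkt tyf wsuy mfb nfac eamw fghd clkhb izext
Hunk 5: at line 8 remove [nfac,eamw,fghd] add [ghtrq,aogz] -> 12 lines: apf rylkm sbmx aflsn qkt tyf wsuy mfb ghtrq aogz clkhb izext
Hunk 6: at line 1 remove [sbmx] add [xytdl,xbwt] -> 13 lines: apf rylkm xytdl xbwt aflsn qkt tyf wsuy mfb ghtrq aogz clkhb izext

Answer: apf
rylkm
xytdl
xbwt
aflsn
qkt
tyf
wsuy
mfb
ghtrq
aogz
clkhb
izext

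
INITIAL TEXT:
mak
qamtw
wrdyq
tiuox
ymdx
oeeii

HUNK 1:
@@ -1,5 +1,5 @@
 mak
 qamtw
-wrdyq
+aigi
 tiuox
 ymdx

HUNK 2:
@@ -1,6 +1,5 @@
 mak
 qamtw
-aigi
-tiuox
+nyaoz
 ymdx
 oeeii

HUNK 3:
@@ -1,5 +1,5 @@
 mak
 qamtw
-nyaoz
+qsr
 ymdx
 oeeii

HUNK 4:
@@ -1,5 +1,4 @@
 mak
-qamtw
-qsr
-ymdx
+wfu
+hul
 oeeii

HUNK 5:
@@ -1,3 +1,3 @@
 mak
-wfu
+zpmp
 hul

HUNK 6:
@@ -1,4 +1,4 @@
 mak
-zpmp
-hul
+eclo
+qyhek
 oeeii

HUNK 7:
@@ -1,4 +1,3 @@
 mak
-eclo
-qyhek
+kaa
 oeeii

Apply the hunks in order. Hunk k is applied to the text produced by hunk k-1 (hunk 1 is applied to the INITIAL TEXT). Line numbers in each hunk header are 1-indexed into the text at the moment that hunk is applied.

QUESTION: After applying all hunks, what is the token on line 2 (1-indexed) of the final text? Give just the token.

Hunk 1: at line 1 remove [wrdyq] add [aigi] -> 6 lines: mak qamtw aigi tiuox ymdx oeeii
Hunk 2: at line 1 remove [aigi,tiuox] add [nyaoz] -> 5 lines: mak qamtw nyaoz ymdx oeeii
Hunk 3: at line 1 remove [nyaoz] add [qsr] -> 5 lines: mak qamtw qsr ymdx oeeii
Hunk 4: at line 1 remove [qamtw,qsr,ymdx] add [wfu,hul] -> 4 lines: mak wfu hul oeeii
Hunk 5: at line 1 remove [wfu] add [zpmp] -> 4 lines: mak zpmp hul oeeii
Hunk 6: at line 1 remove [zpmp,hul] add [eclo,qyhek] -> 4 lines: mak eclo qyhek oeeii
Hunk 7: at line 1 remove [eclo,qyhek] add [kaa] -> 3 lines: mak kaa oeeii
Final line 2: kaa

Answer: kaa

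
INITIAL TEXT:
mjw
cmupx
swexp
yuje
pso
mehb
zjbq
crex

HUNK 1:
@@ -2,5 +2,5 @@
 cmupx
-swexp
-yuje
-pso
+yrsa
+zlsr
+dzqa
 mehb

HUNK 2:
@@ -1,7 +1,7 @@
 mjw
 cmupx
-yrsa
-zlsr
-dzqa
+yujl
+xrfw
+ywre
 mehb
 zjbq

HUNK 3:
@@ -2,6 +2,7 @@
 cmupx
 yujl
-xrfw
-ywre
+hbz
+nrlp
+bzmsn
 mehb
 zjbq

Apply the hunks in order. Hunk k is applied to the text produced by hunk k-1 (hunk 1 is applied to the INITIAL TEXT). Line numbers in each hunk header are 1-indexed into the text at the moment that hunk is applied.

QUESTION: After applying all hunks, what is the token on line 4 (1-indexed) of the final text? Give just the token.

Hunk 1: at line 2 remove [swexp,yuje,pso] add [yrsa,zlsr,dzqa] -> 8 lines: mjw cmupx yrsa zlsr dzqa mehb zjbq crex
Hunk 2: at line 1 remove [yrsa,zlsr,dzqa] add [yujl,xrfw,ywre] -> 8 lines: mjw cmupx yujl xrfw ywre mehb zjbq crex
Hunk 3: at line 2 remove [xrfw,ywre] add [hbz,nrlp,bzmsn] -> 9 lines: mjw cmupx yujl hbz nrlp bzmsn mehb zjbq crex
Final line 4: hbz

Answer: hbz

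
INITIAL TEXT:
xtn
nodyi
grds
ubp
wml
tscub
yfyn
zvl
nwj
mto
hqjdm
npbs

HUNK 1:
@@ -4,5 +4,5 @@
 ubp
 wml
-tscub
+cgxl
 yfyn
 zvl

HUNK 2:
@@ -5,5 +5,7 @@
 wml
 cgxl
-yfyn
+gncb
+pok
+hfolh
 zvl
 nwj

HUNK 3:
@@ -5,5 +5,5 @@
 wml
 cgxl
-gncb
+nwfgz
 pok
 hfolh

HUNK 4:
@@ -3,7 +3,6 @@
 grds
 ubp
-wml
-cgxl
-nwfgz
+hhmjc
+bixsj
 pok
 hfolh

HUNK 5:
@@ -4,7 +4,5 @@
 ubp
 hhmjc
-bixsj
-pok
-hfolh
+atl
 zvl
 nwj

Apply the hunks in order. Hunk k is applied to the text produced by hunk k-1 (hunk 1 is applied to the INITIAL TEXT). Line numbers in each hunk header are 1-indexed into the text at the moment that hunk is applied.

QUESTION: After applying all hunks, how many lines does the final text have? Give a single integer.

Answer: 11

Derivation:
Hunk 1: at line 4 remove [tscub] add [cgxl] -> 12 lines: xtn nodyi grds ubp wml cgxl yfyn zvl nwj mto hqjdm npbs
Hunk 2: at line 5 remove [yfyn] add [gncb,pok,hfolh] -> 14 lines: xtn nodyi grds ubp wml cgxl gncb pok hfolh zvl nwj mto hqjdm npbs
Hunk 3: at line 5 remove [gncb] add [nwfgz] -> 14 lines: xtn nodyi grds ubp wml cgxl nwfgz pok hfolh zvl nwj mto hqjdm npbs
Hunk 4: at line 3 remove [wml,cgxl,nwfgz] add [hhmjc,bixsj] -> 13 lines: xtn nodyi grds ubp hhmjc bixsj pok hfolh zvl nwj mto hqjdm npbs
Hunk 5: at line 4 remove [bixsj,pok,hfolh] add [atl] -> 11 lines: xtn nodyi grds ubp hhmjc atl zvl nwj mto hqjdm npbs
Final line count: 11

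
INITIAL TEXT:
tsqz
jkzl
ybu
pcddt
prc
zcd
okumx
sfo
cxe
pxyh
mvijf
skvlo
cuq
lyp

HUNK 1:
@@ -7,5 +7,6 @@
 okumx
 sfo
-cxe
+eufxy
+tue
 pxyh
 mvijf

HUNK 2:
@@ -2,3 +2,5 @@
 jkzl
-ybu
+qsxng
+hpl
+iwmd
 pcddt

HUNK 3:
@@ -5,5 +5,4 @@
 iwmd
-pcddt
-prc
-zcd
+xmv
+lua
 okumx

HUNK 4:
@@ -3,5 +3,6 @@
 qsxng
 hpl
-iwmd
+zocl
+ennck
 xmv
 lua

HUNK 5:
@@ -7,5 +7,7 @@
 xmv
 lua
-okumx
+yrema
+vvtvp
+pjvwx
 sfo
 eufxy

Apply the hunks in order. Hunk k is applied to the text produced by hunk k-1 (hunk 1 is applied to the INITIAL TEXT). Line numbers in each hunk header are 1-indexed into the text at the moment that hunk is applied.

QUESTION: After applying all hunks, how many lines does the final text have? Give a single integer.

Answer: 19

Derivation:
Hunk 1: at line 7 remove [cxe] add [eufxy,tue] -> 15 lines: tsqz jkzl ybu pcddt prc zcd okumx sfo eufxy tue pxyh mvijf skvlo cuq lyp
Hunk 2: at line 2 remove [ybu] add [qsxng,hpl,iwmd] -> 17 lines: tsqz jkzl qsxng hpl iwmd pcddt prc zcd okumx sfo eufxy tue pxyh mvijf skvlo cuq lyp
Hunk 3: at line 5 remove [pcddt,prc,zcd] add [xmv,lua] -> 16 lines: tsqz jkzl qsxng hpl iwmd xmv lua okumx sfo eufxy tue pxyh mvijf skvlo cuq lyp
Hunk 4: at line 3 remove [iwmd] add [zocl,ennck] -> 17 lines: tsqz jkzl qsxng hpl zocl ennck xmv lua okumx sfo eufxy tue pxyh mvijf skvlo cuq lyp
Hunk 5: at line 7 remove [okumx] add [yrema,vvtvp,pjvwx] -> 19 lines: tsqz jkzl qsxng hpl zocl ennck xmv lua yrema vvtvp pjvwx sfo eufxy tue pxyh mvijf skvlo cuq lyp
Final line count: 19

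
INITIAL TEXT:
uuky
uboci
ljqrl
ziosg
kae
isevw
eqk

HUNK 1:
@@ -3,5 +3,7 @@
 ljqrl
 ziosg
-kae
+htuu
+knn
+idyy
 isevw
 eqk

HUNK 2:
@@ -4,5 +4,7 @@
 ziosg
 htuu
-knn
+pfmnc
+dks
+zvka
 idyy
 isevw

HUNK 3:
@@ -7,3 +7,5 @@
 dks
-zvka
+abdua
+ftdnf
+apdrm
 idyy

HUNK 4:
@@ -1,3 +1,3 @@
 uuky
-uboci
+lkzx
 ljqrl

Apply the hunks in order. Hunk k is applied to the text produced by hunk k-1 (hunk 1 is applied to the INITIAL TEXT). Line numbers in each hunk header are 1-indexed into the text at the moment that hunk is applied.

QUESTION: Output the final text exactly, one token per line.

Hunk 1: at line 3 remove [kae] add [htuu,knn,idyy] -> 9 lines: uuky uboci ljqrl ziosg htuu knn idyy isevw eqk
Hunk 2: at line 4 remove [knn] add [pfmnc,dks,zvka] -> 11 lines: uuky uboci ljqrl ziosg htuu pfmnc dks zvka idyy isevw eqk
Hunk 3: at line 7 remove [zvka] add [abdua,ftdnf,apdrm] -> 13 lines: uuky uboci ljqrl ziosg htuu pfmnc dks abdua ftdnf apdrm idyy isevw eqk
Hunk 4: at line 1 remove [uboci] add [lkzx] -> 13 lines: uuky lkzx ljqrl ziosg htuu pfmnc dks abdua ftdnf apdrm idyy isevw eqk

Answer: uuky
lkzx
ljqrl
ziosg
htuu
pfmnc
dks
abdua
ftdnf
apdrm
idyy
isevw
eqk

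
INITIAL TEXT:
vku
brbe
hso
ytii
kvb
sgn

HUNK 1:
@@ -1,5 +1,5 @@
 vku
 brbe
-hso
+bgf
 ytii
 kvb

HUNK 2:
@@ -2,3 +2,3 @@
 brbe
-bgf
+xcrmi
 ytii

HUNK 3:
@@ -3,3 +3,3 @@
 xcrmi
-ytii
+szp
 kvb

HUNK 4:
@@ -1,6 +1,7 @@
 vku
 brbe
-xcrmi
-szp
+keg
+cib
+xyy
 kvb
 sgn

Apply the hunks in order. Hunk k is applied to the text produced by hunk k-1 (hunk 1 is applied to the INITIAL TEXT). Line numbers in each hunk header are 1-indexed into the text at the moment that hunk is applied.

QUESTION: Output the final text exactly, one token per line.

Answer: vku
brbe
keg
cib
xyy
kvb
sgn

Derivation:
Hunk 1: at line 1 remove [hso] add [bgf] -> 6 lines: vku brbe bgf ytii kvb sgn
Hunk 2: at line 2 remove [bgf] add [xcrmi] -> 6 lines: vku brbe xcrmi ytii kvb sgn
Hunk 3: at line 3 remove [ytii] add [szp] -> 6 lines: vku brbe xcrmi szp kvb sgn
Hunk 4: at line 1 remove [xcrmi,szp] add [keg,cib,xyy] -> 7 lines: vku brbe keg cib xyy kvb sgn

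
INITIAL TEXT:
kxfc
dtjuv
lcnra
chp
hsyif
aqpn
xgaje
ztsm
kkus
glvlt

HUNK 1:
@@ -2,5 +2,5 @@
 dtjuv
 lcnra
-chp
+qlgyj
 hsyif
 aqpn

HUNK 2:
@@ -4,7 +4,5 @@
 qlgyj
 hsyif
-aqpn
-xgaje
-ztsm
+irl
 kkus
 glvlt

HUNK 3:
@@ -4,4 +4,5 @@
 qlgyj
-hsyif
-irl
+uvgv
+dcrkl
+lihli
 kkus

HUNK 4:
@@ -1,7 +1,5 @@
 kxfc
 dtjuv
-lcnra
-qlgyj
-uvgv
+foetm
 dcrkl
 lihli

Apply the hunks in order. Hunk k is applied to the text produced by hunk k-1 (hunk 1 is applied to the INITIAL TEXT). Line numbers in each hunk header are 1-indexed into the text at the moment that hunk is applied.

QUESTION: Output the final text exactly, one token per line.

Answer: kxfc
dtjuv
foetm
dcrkl
lihli
kkus
glvlt

Derivation:
Hunk 1: at line 2 remove [chp] add [qlgyj] -> 10 lines: kxfc dtjuv lcnra qlgyj hsyif aqpn xgaje ztsm kkus glvlt
Hunk 2: at line 4 remove [aqpn,xgaje,ztsm] add [irl] -> 8 lines: kxfc dtjuv lcnra qlgyj hsyif irl kkus glvlt
Hunk 3: at line 4 remove [hsyif,irl] add [uvgv,dcrkl,lihli] -> 9 lines: kxfc dtjuv lcnra qlgyj uvgv dcrkl lihli kkus glvlt
Hunk 4: at line 1 remove [lcnra,qlgyj,uvgv] add [foetm] -> 7 lines: kxfc dtjuv foetm dcrkl lihli kkus glvlt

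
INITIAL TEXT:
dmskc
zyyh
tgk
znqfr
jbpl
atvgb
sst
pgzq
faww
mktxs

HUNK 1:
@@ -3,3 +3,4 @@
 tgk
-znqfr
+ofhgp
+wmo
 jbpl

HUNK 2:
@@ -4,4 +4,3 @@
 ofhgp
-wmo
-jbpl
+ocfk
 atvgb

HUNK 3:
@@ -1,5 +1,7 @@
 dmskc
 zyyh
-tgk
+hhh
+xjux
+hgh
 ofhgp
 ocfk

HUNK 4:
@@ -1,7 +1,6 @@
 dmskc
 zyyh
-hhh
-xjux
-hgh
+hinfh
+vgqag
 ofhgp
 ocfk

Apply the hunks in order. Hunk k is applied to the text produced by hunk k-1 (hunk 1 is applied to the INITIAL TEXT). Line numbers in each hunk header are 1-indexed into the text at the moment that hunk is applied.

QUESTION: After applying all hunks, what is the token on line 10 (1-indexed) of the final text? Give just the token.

Answer: faww

Derivation:
Hunk 1: at line 3 remove [znqfr] add [ofhgp,wmo] -> 11 lines: dmskc zyyh tgk ofhgp wmo jbpl atvgb sst pgzq faww mktxs
Hunk 2: at line 4 remove [wmo,jbpl] add [ocfk] -> 10 lines: dmskc zyyh tgk ofhgp ocfk atvgb sst pgzq faww mktxs
Hunk 3: at line 1 remove [tgk] add [hhh,xjux,hgh] -> 12 lines: dmskc zyyh hhh xjux hgh ofhgp ocfk atvgb sst pgzq faww mktxs
Hunk 4: at line 1 remove [hhh,xjux,hgh] add [hinfh,vgqag] -> 11 lines: dmskc zyyh hinfh vgqag ofhgp ocfk atvgb sst pgzq faww mktxs
Final line 10: faww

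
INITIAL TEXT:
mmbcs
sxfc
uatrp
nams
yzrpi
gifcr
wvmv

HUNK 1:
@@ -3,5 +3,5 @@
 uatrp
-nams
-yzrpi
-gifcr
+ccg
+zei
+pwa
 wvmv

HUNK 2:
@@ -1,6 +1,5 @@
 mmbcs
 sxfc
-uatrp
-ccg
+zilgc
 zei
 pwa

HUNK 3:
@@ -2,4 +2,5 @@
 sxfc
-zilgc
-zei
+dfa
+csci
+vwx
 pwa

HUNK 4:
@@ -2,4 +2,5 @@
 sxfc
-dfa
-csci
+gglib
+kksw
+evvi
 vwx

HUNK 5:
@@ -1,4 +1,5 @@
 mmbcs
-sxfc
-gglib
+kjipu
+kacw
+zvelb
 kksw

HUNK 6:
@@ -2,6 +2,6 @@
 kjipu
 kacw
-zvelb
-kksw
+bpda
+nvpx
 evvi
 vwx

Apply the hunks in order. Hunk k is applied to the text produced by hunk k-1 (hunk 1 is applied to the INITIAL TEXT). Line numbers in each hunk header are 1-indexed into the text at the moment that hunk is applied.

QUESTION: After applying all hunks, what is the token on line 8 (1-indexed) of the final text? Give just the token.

Answer: pwa

Derivation:
Hunk 1: at line 3 remove [nams,yzrpi,gifcr] add [ccg,zei,pwa] -> 7 lines: mmbcs sxfc uatrp ccg zei pwa wvmv
Hunk 2: at line 1 remove [uatrp,ccg] add [zilgc] -> 6 lines: mmbcs sxfc zilgc zei pwa wvmv
Hunk 3: at line 2 remove [zilgc,zei] add [dfa,csci,vwx] -> 7 lines: mmbcs sxfc dfa csci vwx pwa wvmv
Hunk 4: at line 2 remove [dfa,csci] add [gglib,kksw,evvi] -> 8 lines: mmbcs sxfc gglib kksw evvi vwx pwa wvmv
Hunk 5: at line 1 remove [sxfc,gglib] add [kjipu,kacw,zvelb] -> 9 lines: mmbcs kjipu kacw zvelb kksw evvi vwx pwa wvmv
Hunk 6: at line 2 remove [zvelb,kksw] add [bpda,nvpx] -> 9 lines: mmbcs kjipu kacw bpda nvpx evvi vwx pwa wvmv
Final line 8: pwa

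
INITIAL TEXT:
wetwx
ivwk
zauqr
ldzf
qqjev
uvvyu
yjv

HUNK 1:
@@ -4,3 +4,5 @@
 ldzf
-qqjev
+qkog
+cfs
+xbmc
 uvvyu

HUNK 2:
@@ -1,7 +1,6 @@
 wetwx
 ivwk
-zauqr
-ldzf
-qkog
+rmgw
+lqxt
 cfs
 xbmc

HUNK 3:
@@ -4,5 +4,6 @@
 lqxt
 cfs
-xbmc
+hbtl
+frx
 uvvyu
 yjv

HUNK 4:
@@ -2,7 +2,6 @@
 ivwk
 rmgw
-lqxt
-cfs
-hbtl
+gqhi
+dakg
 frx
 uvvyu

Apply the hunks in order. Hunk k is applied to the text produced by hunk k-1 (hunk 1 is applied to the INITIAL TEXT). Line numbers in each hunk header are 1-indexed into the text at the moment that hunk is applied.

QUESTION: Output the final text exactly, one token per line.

Answer: wetwx
ivwk
rmgw
gqhi
dakg
frx
uvvyu
yjv

Derivation:
Hunk 1: at line 4 remove [qqjev] add [qkog,cfs,xbmc] -> 9 lines: wetwx ivwk zauqr ldzf qkog cfs xbmc uvvyu yjv
Hunk 2: at line 1 remove [zauqr,ldzf,qkog] add [rmgw,lqxt] -> 8 lines: wetwx ivwk rmgw lqxt cfs xbmc uvvyu yjv
Hunk 3: at line 4 remove [xbmc] add [hbtl,frx] -> 9 lines: wetwx ivwk rmgw lqxt cfs hbtl frx uvvyu yjv
Hunk 4: at line 2 remove [lqxt,cfs,hbtl] add [gqhi,dakg] -> 8 lines: wetwx ivwk rmgw gqhi dakg frx uvvyu yjv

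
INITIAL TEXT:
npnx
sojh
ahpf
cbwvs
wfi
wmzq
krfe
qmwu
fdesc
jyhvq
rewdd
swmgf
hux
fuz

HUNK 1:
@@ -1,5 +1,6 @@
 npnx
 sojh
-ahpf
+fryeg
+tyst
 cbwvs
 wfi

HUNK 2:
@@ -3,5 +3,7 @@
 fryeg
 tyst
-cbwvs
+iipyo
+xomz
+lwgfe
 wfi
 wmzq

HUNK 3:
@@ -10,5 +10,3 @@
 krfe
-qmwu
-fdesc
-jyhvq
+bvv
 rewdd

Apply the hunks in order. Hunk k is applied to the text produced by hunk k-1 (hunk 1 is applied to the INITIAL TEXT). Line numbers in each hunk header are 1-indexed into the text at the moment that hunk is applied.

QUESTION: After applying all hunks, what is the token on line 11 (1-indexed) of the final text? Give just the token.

Answer: bvv

Derivation:
Hunk 1: at line 1 remove [ahpf] add [fryeg,tyst] -> 15 lines: npnx sojh fryeg tyst cbwvs wfi wmzq krfe qmwu fdesc jyhvq rewdd swmgf hux fuz
Hunk 2: at line 3 remove [cbwvs] add [iipyo,xomz,lwgfe] -> 17 lines: npnx sojh fryeg tyst iipyo xomz lwgfe wfi wmzq krfe qmwu fdesc jyhvq rewdd swmgf hux fuz
Hunk 3: at line 10 remove [qmwu,fdesc,jyhvq] add [bvv] -> 15 lines: npnx sojh fryeg tyst iipyo xomz lwgfe wfi wmzq krfe bvv rewdd swmgf hux fuz
Final line 11: bvv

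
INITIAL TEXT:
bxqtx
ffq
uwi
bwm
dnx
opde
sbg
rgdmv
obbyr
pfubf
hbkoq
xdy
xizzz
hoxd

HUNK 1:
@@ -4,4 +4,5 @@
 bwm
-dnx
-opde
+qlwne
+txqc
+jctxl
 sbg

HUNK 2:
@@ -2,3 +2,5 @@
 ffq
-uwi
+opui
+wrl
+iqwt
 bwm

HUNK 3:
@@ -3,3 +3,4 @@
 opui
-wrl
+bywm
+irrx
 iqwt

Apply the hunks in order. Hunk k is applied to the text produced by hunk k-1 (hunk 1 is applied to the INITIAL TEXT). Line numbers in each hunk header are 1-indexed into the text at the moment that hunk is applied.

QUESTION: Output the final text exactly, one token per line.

Answer: bxqtx
ffq
opui
bywm
irrx
iqwt
bwm
qlwne
txqc
jctxl
sbg
rgdmv
obbyr
pfubf
hbkoq
xdy
xizzz
hoxd

Derivation:
Hunk 1: at line 4 remove [dnx,opde] add [qlwne,txqc,jctxl] -> 15 lines: bxqtx ffq uwi bwm qlwne txqc jctxl sbg rgdmv obbyr pfubf hbkoq xdy xizzz hoxd
Hunk 2: at line 2 remove [uwi] add [opui,wrl,iqwt] -> 17 lines: bxqtx ffq opui wrl iqwt bwm qlwne txqc jctxl sbg rgdmv obbyr pfubf hbkoq xdy xizzz hoxd
Hunk 3: at line 3 remove [wrl] add [bywm,irrx] -> 18 lines: bxqtx ffq opui bywm irrx iqwt bwm qlwne txqc jctxl sbg rgdmv obbyr pfubf hbkoq xdy xizzz hoxd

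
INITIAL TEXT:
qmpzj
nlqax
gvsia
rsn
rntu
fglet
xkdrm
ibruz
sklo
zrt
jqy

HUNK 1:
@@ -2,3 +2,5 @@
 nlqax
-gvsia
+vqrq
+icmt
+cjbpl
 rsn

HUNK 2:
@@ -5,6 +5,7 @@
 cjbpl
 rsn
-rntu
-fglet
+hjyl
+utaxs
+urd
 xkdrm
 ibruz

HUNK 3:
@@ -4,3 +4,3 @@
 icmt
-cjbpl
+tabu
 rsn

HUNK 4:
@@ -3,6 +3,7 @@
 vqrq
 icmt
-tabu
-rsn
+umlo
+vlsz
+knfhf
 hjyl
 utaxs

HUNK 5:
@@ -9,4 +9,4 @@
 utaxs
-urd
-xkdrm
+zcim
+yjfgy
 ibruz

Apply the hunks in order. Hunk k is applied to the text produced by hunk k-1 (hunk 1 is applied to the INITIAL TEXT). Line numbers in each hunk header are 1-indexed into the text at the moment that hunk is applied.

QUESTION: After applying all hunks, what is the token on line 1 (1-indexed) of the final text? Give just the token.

Answer: qmpzj

Derivation:
Hunk 1: at line 2 remove [gvsia] add [vqrq,icmt,cjbpl] -> 13 lines: qmpzj nlqax vqrq icmt cjbpl rsn rntu fglet xkdrm ibruz sklo zrt jqy
Hunk 2: at line 5 remove [rntu,fglet] add [hjyl,utaxs,urd] -> 14 lines: qmpzj nlqax vqrq icmt cjbpl rsn hjyl utaxs urd xkdrm ibruz sklo zrt jqy
Hunk 3: at line 4 remove [cjbpl] add [tabu] -> 14 lines: qmpzj nlqax vqrq icmt tabu rsn hjyl utaxs urd xkdrm ibruz sklo zrt jqy
Hunk 4: at line 3 remove [tabu,rsn] add [umlo,vlsz,knfhf] -> 15 lines: qmpzj nlqax vqrq icmt umlo vlsz knfhf hjyl utaxs urd xkdrm ibruz sklo zrt jqy
Hunk 5: at line 9 remove [urd,xkdrm] add [zcim,yjfgy] -> 15 lines: qmpzj nlqax vqrq icmt umlo vlsz knfhf hjyl utaxs zcim yjfgy ibruz sklo zrt jqy
Final line 1: qmpzj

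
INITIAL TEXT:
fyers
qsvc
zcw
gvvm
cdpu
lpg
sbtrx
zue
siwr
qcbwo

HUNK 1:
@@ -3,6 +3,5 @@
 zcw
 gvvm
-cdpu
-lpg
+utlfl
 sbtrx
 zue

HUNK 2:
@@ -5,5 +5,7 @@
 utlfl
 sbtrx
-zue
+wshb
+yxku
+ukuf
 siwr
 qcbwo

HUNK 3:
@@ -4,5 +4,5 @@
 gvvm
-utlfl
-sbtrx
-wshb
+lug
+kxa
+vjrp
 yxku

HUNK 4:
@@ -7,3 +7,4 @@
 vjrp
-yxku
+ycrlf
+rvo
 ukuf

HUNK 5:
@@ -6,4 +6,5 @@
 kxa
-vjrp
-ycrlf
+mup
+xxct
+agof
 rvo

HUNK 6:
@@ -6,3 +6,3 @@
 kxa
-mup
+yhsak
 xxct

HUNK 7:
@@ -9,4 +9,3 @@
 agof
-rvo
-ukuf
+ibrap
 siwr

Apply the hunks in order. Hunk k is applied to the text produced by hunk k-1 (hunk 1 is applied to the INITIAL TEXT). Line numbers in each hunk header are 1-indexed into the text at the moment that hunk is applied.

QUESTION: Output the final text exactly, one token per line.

Hunk 1: at line 3 remove [cdpu,lpg] add [utlfl] -> 9 lines: fyers qsvc zcw gvvm utlfl sbtrx zue siwr qcbwo
Hunk 2: at line 5 remove [zue] add [wshb,yxku,ukuf] -> 11 lines: fyers qsvc zcw gvvm utlfl sbtrx wshb yxku ukuf siwr qcbwo
Hunk 3: at line 4 remove [utlfl,sbtrx,wshb] add [lug,kxa,vjrp] -> 11 lines: fyers qsvc zcw gvvm lug kxa vjrp yxku ukuf siwr qcbwo
Hunk 4: at line 7 remove [yxku] add [ycrlf,rvo] -> 12 lines: fyers qsvc zcw gvvm lug kxa vjrp ycrlf rvo ukuf siwr qcbwo
Hunk 5: at line 6 remove [vjrp,ycrlf] add [mup,xxct,agof] -> 13 lines: fyers qsvc zcw gvvm lug kxa mup xxct agof rvo ukuf siwr qcbwo
Hunk 6: at line 6 remove [mup] add [yhsak] -> 13 lines: fyers qsvc zcw gvvm lug kxa yhsak xxct agof rvo ukuf siwr qcbwo
Hunk 7: at line 9 remove [rvo,ukuf] add [ibrap] -> 12 lines: fyers qsvc zcw gvvm lug kxa yhsak xxct agof ibrap siwr qcbwo

Answer: fyers
qsvc
zcw
gvvm
lug
kxa
yhsak
xxct
agof
ibrap
siwr
qcbwo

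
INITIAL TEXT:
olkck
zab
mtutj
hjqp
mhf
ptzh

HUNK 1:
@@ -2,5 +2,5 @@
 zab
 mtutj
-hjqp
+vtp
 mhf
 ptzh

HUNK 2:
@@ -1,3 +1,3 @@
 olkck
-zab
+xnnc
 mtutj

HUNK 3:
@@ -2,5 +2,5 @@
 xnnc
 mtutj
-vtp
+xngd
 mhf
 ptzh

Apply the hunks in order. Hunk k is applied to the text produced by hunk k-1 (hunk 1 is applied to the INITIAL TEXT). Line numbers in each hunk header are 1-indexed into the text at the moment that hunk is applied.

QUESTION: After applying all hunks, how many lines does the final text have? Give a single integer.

Hunk 1: at line 2 remove [hjqp] add [vtp] -> 6 lines: olkck zab mtutj vtp mhf ptzh
Hunk 2: at line 1 remove [zab] add [xnnc] -> 6 lines: olkck xnnc mtutj vtp mhf ptzh
Hunk 3: at line 2 remove [vtp] add [xngd] -> 6 lines: olkck xnnc mtutj xngd mhf ptzh
Final line count: 6

Answer: 6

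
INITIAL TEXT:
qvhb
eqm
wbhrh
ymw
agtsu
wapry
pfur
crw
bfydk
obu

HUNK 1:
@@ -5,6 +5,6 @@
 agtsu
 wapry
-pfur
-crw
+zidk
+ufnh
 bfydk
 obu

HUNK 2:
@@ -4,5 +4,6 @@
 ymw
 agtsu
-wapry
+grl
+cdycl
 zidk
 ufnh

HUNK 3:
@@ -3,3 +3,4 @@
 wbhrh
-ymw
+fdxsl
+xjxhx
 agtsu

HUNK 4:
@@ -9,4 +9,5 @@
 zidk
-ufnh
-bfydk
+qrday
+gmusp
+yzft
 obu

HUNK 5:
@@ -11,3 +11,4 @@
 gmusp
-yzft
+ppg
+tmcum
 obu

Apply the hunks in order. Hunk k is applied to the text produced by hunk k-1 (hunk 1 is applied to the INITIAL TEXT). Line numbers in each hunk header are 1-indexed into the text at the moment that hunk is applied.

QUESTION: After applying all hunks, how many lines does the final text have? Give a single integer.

Hunk 1: at line 5 remove [pfur,crw] add [zidk,ufnh] -> 10 lines: qvhb eqm wbhrh ymw agtsu wapry zidk ufnh bfydk obu
Hunk 2: at line 4 remove [wapry] add [grl,cdycl] -> 11 lines: qvhb eqm wbhrh ymw agtsu grl cdycl zidk ufnh bfydk obu
Hunk 3: at line 3 remove [ymw] add [fdxsl,xjxhx] -> 12 lines: qvhb eqm wbhrh fdxsl xjxhx agtsu grl cdycl zidk ufnh bfydk obu
Hunk 4: at line 9 remove [ufnh,bfydk] add [qrday,gmusp,yzft] -> 13 lines: qvhb eqm wbhrh fdxsl xjxhx agtsu grl cdycl zidk qrday gmusp yzft obu
Hunk 5: at line 11 remove [yzft] add [ppg,tmcum] -> 14 lines: qvhb eqm wbhrh fdxsl xjxhx agtsu grl cdycl zidk qrday gmusp ppg tmcum obu
Final line count: 14

Answer: 14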